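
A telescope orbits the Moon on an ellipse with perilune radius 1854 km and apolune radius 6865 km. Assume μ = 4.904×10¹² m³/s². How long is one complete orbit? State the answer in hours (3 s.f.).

T ≈ 7.17 hours

Semi-major axis a = (r_p + r_a)/2 = (1854.0 + 6865.0)/2 = 4359.5 km = 4.360×10⁶ m.
By Kepler's third law T = 2π√(a³/μ) = 2π × 4.110×10³ = 2.583×10⁴ s.
= 7.174 hours.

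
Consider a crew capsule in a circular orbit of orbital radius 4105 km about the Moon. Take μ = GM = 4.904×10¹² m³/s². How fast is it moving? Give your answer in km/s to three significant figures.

v ≈ 1.09 km/s

r = 4105 km = 4.105×10⁶ m.
For a circular orbit v = √(μ/r) = √(4.904×10¹² / 4.105×10⁶) = √(1.195×10⁶) = 1093 m/s.
That is 1.093 km/s.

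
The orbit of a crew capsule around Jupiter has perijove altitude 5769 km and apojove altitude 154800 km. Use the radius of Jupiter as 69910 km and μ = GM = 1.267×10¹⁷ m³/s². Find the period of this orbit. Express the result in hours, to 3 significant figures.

T ≈ 9.03 hours

r_p = 69910 + 5769 = 75679 km = 7.5679×10⁷ m.
r_a = 69910 + 154800 = 224710 km = 2.2471×10⁸ m.
Semi-major axis a = (r_p + r_a)/2 = (75679 + 2.2471×10⁵)/2 = 1.5019×10⁵ km = 1.502×10⁸ m.
By Kepler's third law T = 2π√(a³/μ) = 2π × 5.171×10³ = 3.249×10⁴ s.
= 9.025 hours.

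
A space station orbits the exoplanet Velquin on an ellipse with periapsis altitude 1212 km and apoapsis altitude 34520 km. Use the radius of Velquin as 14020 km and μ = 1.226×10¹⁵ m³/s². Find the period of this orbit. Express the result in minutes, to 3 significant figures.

r_p = 14020 + 1212 = 15232 km = 1.5232×10⁷ m.
r_a = 14020 + 34520 = 48540 km = 4.8540×10⁷ m.
Semi-major axis a = (r_p + r_a)/2 = (15232 + 48540)/2 = 31886 km = 3.189×10⁷ m.
By Kepler's third law T = 2π√(a³/μ) = 2π × 5.142×10³ = 3.231×10⁴ s.
= 538.5 minutes.

T ≈ 538 minutes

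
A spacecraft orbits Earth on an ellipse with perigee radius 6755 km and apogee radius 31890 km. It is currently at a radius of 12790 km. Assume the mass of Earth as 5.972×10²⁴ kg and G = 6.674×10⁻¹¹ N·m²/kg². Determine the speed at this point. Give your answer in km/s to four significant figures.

μ = GM = 6.674×10⁻¹¹ × 5.972×10²⁴ = 3.986×10¹⁴ m³/s².
Semi-major axis a = (r_p + r_a)/2 = 19322 km = 1.932×10⁷ m.
Vis-viva: v² = μ(2/r − 1/a) = 3.986×10¹⁴ × (1.564×10⁻⁷ − 5.175×10⁻⁸) = 4.170×10⁷ m²/s².
v = 6457 m/s = 6.457 km/s.

v ≈ 6.457 km/s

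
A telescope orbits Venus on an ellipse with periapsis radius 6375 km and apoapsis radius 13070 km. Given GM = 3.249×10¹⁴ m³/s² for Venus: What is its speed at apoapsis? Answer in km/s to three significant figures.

Semi-major axis a = (r_p + r_a)/2 = 9722.5 km = 9.722×10⁶ m.
Vis-viva: v² = μ(2/r − 1/a) = 3.249×10¹⁴ × (1.530×10⁻⁷ − 1.029×10⁻⁷) = 1.630×10⁷ m²/s².
v = 4037 m/s = 4.037 km/s.

v ≈ 4.04 km/s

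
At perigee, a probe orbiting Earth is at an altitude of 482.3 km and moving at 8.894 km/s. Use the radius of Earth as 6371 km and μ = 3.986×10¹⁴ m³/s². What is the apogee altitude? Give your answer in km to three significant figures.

r_p = 6371 + 482.3 = 6853.3 km = 6.853×10⁶ m.
Specific energy ε = v²/2 − μ/r = -1.861×10⁷ J/kg, so a = −μ/(2ε) = 1.071×10⁷ m.
The apsides satisfy r_p + r_a = 2a, so the apogee radius is 2a − r_p = 1.457×10⁷ m = 14565 km.
Apogee altitude = 14565 − 6371 = 8194.1 km.

apogee altitude ≈ 8190 km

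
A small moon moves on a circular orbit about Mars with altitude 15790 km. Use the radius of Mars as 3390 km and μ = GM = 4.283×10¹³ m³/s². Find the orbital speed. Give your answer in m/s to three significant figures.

v ≈ 1490 m/s

r = 3390 + 15790 = 19180 km = 1.9180×10⁷ m.
For a circular orbit v = √(μ/r) = √(4.283×10¹³ / 1.918×10⁷) = √(2.233×10⁶) = 1494 m/s.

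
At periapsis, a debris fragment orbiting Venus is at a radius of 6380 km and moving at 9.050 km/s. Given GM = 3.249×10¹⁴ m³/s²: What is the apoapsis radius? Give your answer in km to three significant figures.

r_p = 6.380×10⁶ m.
Specific energy ε = v²/2 − μ/r = -9.974×10⁶ J/kg, so a = −μ/(2ε) = 1.629×10⁷ m.
The apsides satisfy r_p + r_a = 2a, so the apoapsis radius is 2a − r_p = 2.620×10⁷ m = 26196 km.

apoapsis radius ≈ 26200 km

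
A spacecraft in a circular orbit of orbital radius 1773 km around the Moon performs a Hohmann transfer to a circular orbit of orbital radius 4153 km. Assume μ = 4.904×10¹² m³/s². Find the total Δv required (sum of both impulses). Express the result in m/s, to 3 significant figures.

r₁ = 1773 km = 1.773×10⁶ m.
r₂ = 4153 km = 4.153×10⁶ m.
Transfer ellipse a_t = (r₁ + r₂)/2 = 2.963×10⁶ m.
At r₁: circular v_c1 = √(μ/r₁) = 1663 m/s; transfer-perilune v_p = √[μ(2/r₁ − 1/a_t)] = 1969 m/s.
Δv₁ = v_p − v_c1 = 305.8 m/s.
At r₂: circular v_c2 = √(μ/r₂) = 1087 m/s; transfer-apolune v_a = √[μ(2/r₂ − 1/a_t)] = 840.6 m/s.
Δv₂ = v_c2 − v_a = 246.1 m/s.
Total Δv = Δv₁ + Δv₂ = 551.9 m/s.

Δv_total ≈ 552 m/s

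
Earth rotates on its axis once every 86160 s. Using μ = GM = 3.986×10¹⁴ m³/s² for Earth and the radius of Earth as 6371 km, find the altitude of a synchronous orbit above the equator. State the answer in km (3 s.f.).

h_sync ≈ 35800 km

A synchronous orbit has period T, so by Kepler's third law a = (μT²/4π²)^(1/3).
μT²/4π² = 3.986×10¹⁴ × (8.616×10⁴)² / 39.48 = 7.495×10²² m³.
a = 4.216×10⁷ m = 42163 km.
Altitude h = a − R = 42163 − 6371 = 35792 km.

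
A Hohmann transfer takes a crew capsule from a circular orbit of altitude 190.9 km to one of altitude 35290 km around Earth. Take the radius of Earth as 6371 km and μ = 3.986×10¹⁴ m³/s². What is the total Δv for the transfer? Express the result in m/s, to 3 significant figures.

r₁ = 6371 + 190.9 = 6561.9 km = 6.5619×10⁶ m.
r₂ = 6371 + 35290 = 41661 km = 4.1661×10⁷ m.
Transfer ellipse a_t = (r₁ + r₂)/2 = 2.411×10⁷ m.
At r₁: circular v_c1 = √(μ/r₁) = 7794 m/s; transfer-perigee v_p = √[μ(2/r₁ − 1/a_t)] = 10240 m/s.
Δv₁ = v_p − v_c1 = 2451 m/s.
At r₂: circular v_c2 = √(μ/r₂) = 3093 m/s; transfer-apogee v_a = √[μ(2/r₂ − 1/a_t)] = 1614 m/s.
Δv₂ = v_c2 − v_a = 1480 m/s.
Total Δv = Δv₁ + Δv₂ = 3931 m/s.

Δv_total ≈ 3930 m/s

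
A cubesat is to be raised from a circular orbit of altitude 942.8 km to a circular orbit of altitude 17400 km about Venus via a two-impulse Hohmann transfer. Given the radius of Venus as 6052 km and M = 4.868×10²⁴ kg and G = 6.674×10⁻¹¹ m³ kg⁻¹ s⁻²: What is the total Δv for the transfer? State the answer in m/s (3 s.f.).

Δv_total ≈ 2840 m/s

μ = GM = 6.674×10⁻¹¹ × 4.868×10²⁴ = 3.249×10¹⁴ m³/s².
r₁ = 6052 + 942.8 = 6994.8 km = 6.9948×10⁶ m.
r₂ = 6052 + 17400 = 23452 km = 2.3452×10⁷ m.
Transfer ellipse a_t = (r₁ + r₂)/2 = 1.522×10⁷ m.
At r₁: circular v_c1 = √(μ/r₁) = 6815 m/s; transfer-periapsis v_p = √[μ(2/r₁ − 1/a_t)] = 8459 m/s.
Δv₁ = v_p − v_c1 = 1644 m/s.
At r₂: circular v_c2 = √(μ/r₂) = 3722 m/s; transfer-apoapsis v_a = √[μ(2/r₂ − 1/a_t)] = 2523 m/s.
Δv₂ = v_c2 − v_a = 1199 m/s.
Total Δv = Δv₁ + Δv₂ = 2843 m/s.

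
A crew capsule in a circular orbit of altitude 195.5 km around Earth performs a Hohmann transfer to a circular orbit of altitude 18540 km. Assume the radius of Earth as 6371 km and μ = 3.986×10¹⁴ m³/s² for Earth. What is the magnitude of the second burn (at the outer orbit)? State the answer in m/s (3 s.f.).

Δv ≈ 1420 m/s

r₁ = 6371 + 195.5 = 6566.5 km = 6.5665×10⁶ m.
r₂ = 6371 + 18540 = 24911 km = 2.4911×10⁷ m.
Transfer ellipse a_t = (r₁ + r₂)/2 = 1.574×10⁷ m.
At r₁: circular v_c1 = √(μ/r₁) = 7791 m/s; transfer-perigee v_p = √[μ(2/r₁ − 1/a_t)] = 9802 m/s.
At r₂: circular v_c2 = √(μ/r₂) = 4000 m/s; transfer-apogee v_a = √[μ(2/r₂ − 1/a_t)] = 2584 m/s.
Δv₂ = v_c2 − v_a = 1416 m/s.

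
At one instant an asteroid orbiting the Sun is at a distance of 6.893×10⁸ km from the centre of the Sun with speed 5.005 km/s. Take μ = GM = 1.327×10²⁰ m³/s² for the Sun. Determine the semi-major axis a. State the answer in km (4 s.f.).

r = 6.893×10¹¹ m.
Specific orbital energy ε = v²/2 − μ/r = (5005)²/2 − 1.327×10²⁰/6.893×10¹¹ = -1.800×10⁸ J/kg.
Since ε = −μ/(2a), a = −μ/(2ε) = 3.686×10¹¹ m = 3.6863×10⁸ km.

a ≈ 3.686×10⁸ km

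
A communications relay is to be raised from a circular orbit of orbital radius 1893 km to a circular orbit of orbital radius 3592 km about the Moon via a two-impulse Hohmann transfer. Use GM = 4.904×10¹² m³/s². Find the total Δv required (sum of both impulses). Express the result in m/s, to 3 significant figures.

Δv_total ≈ 430 m/s

r₁ = 1893 km = 1.893×10⁶ m.
r₂ = 3592 km = 3.592×10⁶ m.
Transfer ellipse a_t = (r₁ + r₂)/2 = 2.742×10⁶ m.
At r₁: circular v_c1 = √(μ/r₁) = 1610 m/s; transfer-perilune v_p = √[μ(2/r₁ − 1/a_t)] = 1842 m/s.
Δv₁ = v_p − v_c1 = 232.5 m/s.
At r₂: circular v_c2 = √(μ/r₂) = 1168 m/s; transfer-apolune v_a = √[μ(2/r₂ − 1/a_t)] = 970.8 m/s.
Δv₂ = v_c2 − v_a = 197.7 m/s.
Total Δv = Δv₁ + Δv₂ = 430.2 m/s.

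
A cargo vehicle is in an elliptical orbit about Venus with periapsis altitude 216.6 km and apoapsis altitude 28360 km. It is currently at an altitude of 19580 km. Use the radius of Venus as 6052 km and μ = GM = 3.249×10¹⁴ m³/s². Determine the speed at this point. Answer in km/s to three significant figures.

r_p = 6052 + 216.6 = 6268.6 km = 6.2686×10⁶ m.
r_a = 6052 + 28360 = 34412 km = 3.4412×10⁷ m.
r = 6052 + 19580 = 25632 km = 2.563×10⁷ m.
Semi-major axis a = (r_p + r_a)/2 = 20340 km = 2.034×10⁷ m.
Vis-viva: v² = μ(2/r − 1/a) = 3.249×10¹⁴ × (7.803×10⁻⁸ − 4.916×10⁻⁸) = 9.378×10⁶ m²/s².
v = 3062 m/s = 3.062 km/s.

v ≈ 3.06 km/s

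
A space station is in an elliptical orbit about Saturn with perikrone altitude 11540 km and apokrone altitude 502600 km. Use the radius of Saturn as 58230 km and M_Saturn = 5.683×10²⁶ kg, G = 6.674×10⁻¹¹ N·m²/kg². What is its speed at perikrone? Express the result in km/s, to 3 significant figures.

μ = GM = 6.674×10⁻¹¹ × 5.683×10²⁶ = 3.793×10¹⁶ m³/s².
r_p = 58230 + 11540 = 69770 km = 6.9770×10⁷ m.
r_a = 58230 + 502600 = 560830 km = 5.6083×10⁸ m.
Semi-major axis a = (r_p + r_a)/2 = 3.1530×10⁵ km = 3.153×10⁸ m.
Vis-viva: v² = μ(2/r − 1/a) = 3.793×10¹⁶ × (2.867×10⁻⁸ − 3.172×10⁻⁹) = 9.669×10⁸ m²/s².
v = 31100 m/s = 31.10 km/s.

v ≈ 31.1 km/s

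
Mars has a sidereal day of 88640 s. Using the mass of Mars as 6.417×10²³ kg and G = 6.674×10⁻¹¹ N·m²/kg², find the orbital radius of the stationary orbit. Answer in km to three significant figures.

μ = GM = 6.674×10⁻¹¹ × 6.417×10²³ = 4.283×10¹³ m³/s².
A synchronous orbit has period T, so by Kepler's third law a = (μT²/4π²)^(1/3).
μT²/4π² = 4.283×10¹³ × (8.864×10⁴)² / 39.48 = 8.524×10²¹ m³.
a = 2.043×10⁷ m = 20427 km.

r_sync ≈ 20400 km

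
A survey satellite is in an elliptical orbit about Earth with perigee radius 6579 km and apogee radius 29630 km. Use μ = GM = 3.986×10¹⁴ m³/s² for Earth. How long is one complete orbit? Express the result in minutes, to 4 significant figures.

T ≈ 404.1 minutes

Semi-major axis a = (r_p + r_a)/2 = (6579.0 + 29630)/2 = 18104 km = 1.810×10⁷ m.
By Kepler's third law T = 2π√(a³/μ) = 2π × 3.858×10³ = 2.424×10⁴ s.
= 404.1 minutes.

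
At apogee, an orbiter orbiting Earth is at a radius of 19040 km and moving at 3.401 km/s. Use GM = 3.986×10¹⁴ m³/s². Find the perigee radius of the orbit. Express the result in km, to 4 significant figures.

perigee radius ≈ 7268 km

r_a = 1.904×10⁷ m.
Specific energy ε = v²/2 − μ/r = -1.515×10⁷ J/kg, so a = −μ/(2ε) = 1.315×10⁷ m.
The apsides satisfy r_p + r_a = 2a, so the perigee radius is 2a − r_a = 7.268×10⁶ m = 7267.7 km.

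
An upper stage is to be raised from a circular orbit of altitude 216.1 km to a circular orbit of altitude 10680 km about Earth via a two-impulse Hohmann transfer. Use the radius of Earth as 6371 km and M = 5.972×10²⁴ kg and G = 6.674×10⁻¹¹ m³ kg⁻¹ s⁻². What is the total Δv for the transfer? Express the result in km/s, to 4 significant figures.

μ = GM = 6.674×10⁻¹¹ × 5.972×10²⁴ = 3.986×10¹⁴ m³/s².
r₁ = 6371 + 216.1 = 6587.1 km = 6.5871×10⁶ m.
r₂ = 6371 + 10680 = 17051 km = 1.7051×10⁷ m.
Transfer ellipse a_t = (r₁ + r₂)/2 = 1.182×10⁷ m.
At r₁: circular v_c1 = √(μ/r₁) = 7779 m/s; transfer-perigee v_p = √[μ(2/r₁ − 1/a_t)] = 9343 m/s.
Δv₁ = v_p − v_c1 = 1564 m/s.
At r₂: circular v_c2 = √(μ/r₂) = 4835 m/s; transfer-apogee v_a = √[μ(2/r₂ − 1/a_t)] = 3609 m/s.
Δv₂ = v_c2 − v_a = 1225 m/s.
Total Δv = Δv₁ + Δv₂ = 2790 m/s = 2.790 km/s.

Δv_total ≈ 2.790 km/s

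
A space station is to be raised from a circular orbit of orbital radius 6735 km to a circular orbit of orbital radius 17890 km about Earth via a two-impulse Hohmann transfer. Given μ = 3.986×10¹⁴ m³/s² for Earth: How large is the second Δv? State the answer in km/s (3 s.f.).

Δv ≈ 1.23 km/s

r₁ = 6735 km = 6.735×10⁶ m.
r₂ = 17890 km = 1.789×10⁷ m.
Transfer ellipse a_t = (r₁ + r₂)/2 = 1.231×10⁷ m.
At r₁: circular v_c1 = √(μ/r₁) = 7693 m/s; transfer-perigee v_p = √[μ(2/r₁ − 1/a_t)] = 9273 m/s.
At r₂: circular v_c2 = √(μ/r₂) = 4720 m/s; transfer-apogee v_a = √[μ(2/r₂ − 1/a_t)] = 3491 m/s.
Δv₂ = v_c2 − v_a = 1229 m/s.
= 1.229 km/s.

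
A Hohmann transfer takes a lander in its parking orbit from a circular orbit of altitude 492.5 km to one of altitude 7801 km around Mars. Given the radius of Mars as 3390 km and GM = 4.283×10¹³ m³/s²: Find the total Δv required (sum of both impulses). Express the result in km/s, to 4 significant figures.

Δv_total ≈ 1.278 km/s

r₁ = 3390 + 492.5 = 3882.5 km = 3.8825×10⁶ m.
r₂ = 3390 + 7801 = 11191 km = 1.1191×10⁷ m.
Transfer ellipse a_t = (r₁ + r₂)/2 = 7.537×10⁶ m.
At r₁: circular v_c1 = √(μ/r₁) = 3321 m/s; transfer-periapsis v_p = √[μ(2/r₁ − 1/a_t)] = 4047 m/s.
Δv₁ = v_p − v_c1 = 725.9 m/s.
At r₂: circular v_c2 = √(μ/r₂) = 1956 m/s; transfer-apoapsis v_a = √[μ(2/r₂ − 1/a_t)] = 1404 m/s.
Δv₂ = v_c2 − v_a = 552.2 m/s.
Total Δv = Δv₁ + Δv₂ = 1278 m/s = 1.278 km/s.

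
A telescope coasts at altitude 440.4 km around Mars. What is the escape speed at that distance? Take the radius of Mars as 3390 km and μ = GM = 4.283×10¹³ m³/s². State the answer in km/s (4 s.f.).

v_esc ≈ 4.729 km/s

r = 3390 + 440.4 = 3830.4 km = 3.8304×10⁶ m.
Escape speed v_esc = √(2μ/r) = √(2 × 4.283×10¹³ / 3.830×10⁶) = √(2.236×10⁷) = 4729 m/s.
= 4.729 km/s.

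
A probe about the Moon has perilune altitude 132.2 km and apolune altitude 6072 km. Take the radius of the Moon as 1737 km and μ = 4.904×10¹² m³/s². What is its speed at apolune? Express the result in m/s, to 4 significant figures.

r_p = 1737 + 132.2 = 1869.2 km = 1.8692×10⁶ m.
r_a = 1737 + 6072 = 7809.0 km = 7.8090×10⁶ m.
Semi-major axis a = (r_p + r_a)/2 = 4839.1 km = 4.839×10⁶ m.
Vis-viva: v² = μ(2/r − 1/a) = 4.904×10¹² × (2.561×10⁻⁷ − 2.066×10⁻⁷) = 2.426×10⁵ m²/s².
v = 492.5 m/s.

v ≈ 492.5 m/s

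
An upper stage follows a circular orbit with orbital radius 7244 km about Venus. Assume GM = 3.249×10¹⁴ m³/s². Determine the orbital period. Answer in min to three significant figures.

r = 7244 km = 7.244×10⁶ m.
Kepler's third law: T = 2π√(r³/μ) = 2π√((7.244×10⁶)³ / 3.249×10¹⁴).
r³/μ = 1.170×10⁶ s², so T = 2π × 1.082×10³ = 6.796×10³ s.
Converting: 6.796×10³ s ÷ 60.00 = 113.3 min.

T ≈ 113 min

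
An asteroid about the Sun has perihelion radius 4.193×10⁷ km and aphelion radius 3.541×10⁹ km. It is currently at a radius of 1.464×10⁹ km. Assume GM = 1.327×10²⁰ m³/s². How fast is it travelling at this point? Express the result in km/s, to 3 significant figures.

Semi-major axis a = (r_p + r_a)/2 = 1.7915×10⁹ km = 1.791×10¹² m.
Vis-viva: v² = μ(2/r − 1/a) = 1.327×10²⁰ × (1.366×10⁻¹² − 5.582×10⁻¹³) = 1.072×10⁸ m²/s².
v = 10350 m/s = 10.35 km/s.

v ≈ 10.4 km/s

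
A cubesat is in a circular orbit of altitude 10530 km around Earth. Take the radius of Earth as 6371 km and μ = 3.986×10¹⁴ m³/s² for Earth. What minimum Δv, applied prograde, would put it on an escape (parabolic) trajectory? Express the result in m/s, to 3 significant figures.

r = 6371 + 10530 = 16901 km = 1.6901×10⁷ m.
Circular speed v_c = √(μ/r) = 4856 m/s.
Escape speed v_esc = √(2μ/r) = √2 × v_c = 6868 m/s.
Δv = v_esc − v_c = 2012 m/s.

Δv ≈ 2010 m/s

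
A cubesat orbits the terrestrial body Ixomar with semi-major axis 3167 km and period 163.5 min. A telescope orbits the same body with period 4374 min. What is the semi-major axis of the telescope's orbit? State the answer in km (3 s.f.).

Kepler's third law: a³ ∝ T², so a₂ = a₁ (T₂/T₁)^(2/3).
T₂/T₁ = 26.75, (T₂/T₁)^(2/3) = 8.945.
a₂ = 3167 × 8.945 = 28330 km.

a₂ ≈ 28300 km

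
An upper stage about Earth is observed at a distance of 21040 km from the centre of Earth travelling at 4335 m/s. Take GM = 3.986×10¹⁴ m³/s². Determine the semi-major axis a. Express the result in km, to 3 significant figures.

a ≈ 20900 km

r = 2.104×10⁷ m.
Vis-viva rearranged: 1/a = 2/r − v²/μ = 9.506×10⁻⁸ − 4.715×10⁻⁸ = 4.791×10⁻⁸ m⁻¹.
a = 2.087×10⁷ m = 20872 km.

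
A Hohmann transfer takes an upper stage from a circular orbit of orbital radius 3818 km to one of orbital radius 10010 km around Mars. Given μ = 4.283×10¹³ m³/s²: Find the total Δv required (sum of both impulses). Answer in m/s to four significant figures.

r₁ = 3818 km = 3.818×10⁶ m.
r₂ = 10010 km = 1.001×10⁷ m.
Transfer ellipse a_t = (r₁ + r₂)/2 = 6.914×10⁶ m.
At r₁: circular v_c1 = √(μ/r₁) = 3349 m/s; transfer-periapsis v_p = √[μ(2/r₁ − 1/a_t)] = 4030 m/s.
Δv₁ = v_p − v_c1 = 680.7 m/s.
At r₂: circular v_c2 = √(μ/r₂) = 2069 m/s; transfer-apoapsis v_a = √[μ(2/r₂ − 1/a_t)] = 1537 m/s.
Δv₂ = v_c2 − v_a = 531.4 m/s.
Total Δv = Δv₁ + Δv₂ = 1212 m/s.

Δv_total ≈ 1212 m/s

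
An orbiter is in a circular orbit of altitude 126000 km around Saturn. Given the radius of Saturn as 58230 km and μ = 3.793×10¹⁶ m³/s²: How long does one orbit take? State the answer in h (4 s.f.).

r = 58230 + 126000 = 184230 km = 1.8423×10⁸ m.
Kepler's third law: T = 2π√(r³/μ) = 2π√((1.842×10⁸)³ / 3.793×10¹⁶).
r³/μ = 1.649×10⁸ s², so T = 2π × 1.284×10⁴ = 8.067×10⁴ s.
Converting: 8.067×10⁴ s ÷ 3600 = 22.41 h.

T ≈ 22.41 h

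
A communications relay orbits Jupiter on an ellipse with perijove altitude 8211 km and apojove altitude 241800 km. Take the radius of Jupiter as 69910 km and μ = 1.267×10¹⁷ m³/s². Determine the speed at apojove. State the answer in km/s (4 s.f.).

v ≈ 12.76 km/s

r_p = 69910 + 8211 = 78121 km = 7.8121×10⁷ m.
r_a = 69910 + 241800 = 311710 km = 3.1171×10⁸ m.
Semi-major axis a = (r_p + r_a)/2 = 1.9492×10⁵ km = 1.949×10⁸ m.
Vis-viva: v² = μ(2/r − 1/a) = 1.267×10¹⁷ × (6.416×10⁻⁹ − 5.130×10⁻⁹) = 1.629×10⁸ m²/s².
v = 12760 m/s = 12.76 km/s.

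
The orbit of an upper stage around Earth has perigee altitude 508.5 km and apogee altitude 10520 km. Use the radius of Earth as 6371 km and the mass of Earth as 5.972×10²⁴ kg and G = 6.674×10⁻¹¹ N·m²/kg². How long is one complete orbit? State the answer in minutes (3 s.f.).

μ = GM = 6.674×10⁻¹¹ × 5.972×10²⁴ = 3.986×10¹⁴ m³/s².
r_p = 6371 + 508.5 = 6879.5 km = 6.8795×10⁶ m.
r_a = 6371 + 10520 = 16891 km = 1.6891×10⁷ m.
Semi-major axis a = (r_p + r_a)/2 = (6879.5 + 16891)/2 = 11885 km = 1.189×10⁷ m.
By Kepler's third law T = 2π√(a³/μ) = 2π × 2.052×10³ = 1.290×10⁴ s.
= 214.9 minutes.

T ≈ 215 minutes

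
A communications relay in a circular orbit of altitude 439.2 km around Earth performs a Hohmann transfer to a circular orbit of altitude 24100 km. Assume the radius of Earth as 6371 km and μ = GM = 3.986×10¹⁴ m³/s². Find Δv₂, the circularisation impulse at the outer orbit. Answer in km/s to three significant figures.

r₁ = 6371 + 439.2 = 6810.2 km = 6.8102×10⁶ m.
r₂ = 6371 + 24100 = 30471 km = 3.0471×10⁷ m.
Transfer ellipse a_t = (r₁ + r₂)/2 = 1.864×10⁷ m.
At r₁: circular v_c1 = √(μ/r₁) = 7650 m/s; transfer-perigee v_p = √[μ(2/r₁ − 1/a_t)] = 9781 m/s.
At r₂: circular v_c2 = √(μ/r₂) = 3617 m/s; transfer-apogee v_a = √[μ(2/r₂ − 1/a_t)] = 2186 m/s.
Δv₂ = v_c2 − v_a = 1431 m/s.
= 1.431 km/s.

Δv ≈ 1.43 km/s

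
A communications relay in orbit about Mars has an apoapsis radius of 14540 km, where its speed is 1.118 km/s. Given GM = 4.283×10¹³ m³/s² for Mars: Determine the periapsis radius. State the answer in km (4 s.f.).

r_a = 1.454×10⁷ m.
Specific energy ε = v²/2 − μ/r = -2.321×10⁶ J/kg, so a = −μ/(2ε) = 9.228×10⁶ m.
The apsides satisfy r_p + r_a = 2a, so the periapsis radius is 2a − r_a = 3.916×10⁶ m = 3915.6 km.

periapsis radius ≈ 3916 km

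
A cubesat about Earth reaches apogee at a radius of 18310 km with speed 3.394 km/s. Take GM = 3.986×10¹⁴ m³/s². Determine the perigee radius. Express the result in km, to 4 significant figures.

r_a = 1.831×10⁷ m.
Specific energy ε = v²/2 − μ/r = -1.601×10⁷ J/kg, so a = −μ/(2ε) = 1.245×10⁷ m.
The apsides satisfy r_p + r_a = 2a, so the perigee radius is 2a − r_a = 6.587×10⁶ m = 6587.1 km.

perigee radius ≈ 6587 km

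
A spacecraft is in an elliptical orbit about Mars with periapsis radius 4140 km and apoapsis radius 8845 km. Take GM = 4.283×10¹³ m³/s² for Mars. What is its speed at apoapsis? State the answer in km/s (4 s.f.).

Semi-major axis a = (r_p + r_a)/2 = 6492.5 km = 6.492×10⁶ m.
Vis-viva: v² = μ(2/r − 1/a) = 4.283×10¹³ × (2.261×10⁻⁷ − 1.540×10⁻⁷) = 3.088×10⁶ m²/s².
v = 1757 m/s = 1.757 km/s.

v ≈ 1.757 km/s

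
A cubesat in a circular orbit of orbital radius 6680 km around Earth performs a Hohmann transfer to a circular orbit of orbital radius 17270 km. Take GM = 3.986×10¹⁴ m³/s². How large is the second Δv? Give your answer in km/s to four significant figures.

r₁ = 6680 km = 6.680×10⁶ m.
r₂ = 17270 km = 1.727×10⁷ m.
Transfer ellipse a_t = (r₁ + r₂)/2 = 1.198×10⁷ m.
At r₁: circular v_c1 = √(μ/r₁) = 7725 m/s; transfer-perigee v_p = √[μ(2/r₁ − 1/a_t)] = 9277 m/s.
At r₂: circular v_c2 = √(μ/r₂) = 4804 m/s; transfer-apogee v_a = √[μ(2/r₂ − 1/a_t)] = 3588 m/s.
Δv₂ = v_c2 − v_a = 1216 m/s.
= 1.216 km/s.

Δv ≈ 1.216 km/s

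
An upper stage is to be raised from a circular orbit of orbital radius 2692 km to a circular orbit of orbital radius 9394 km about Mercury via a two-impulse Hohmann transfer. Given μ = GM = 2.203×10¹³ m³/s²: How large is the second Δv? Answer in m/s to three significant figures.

r₁ = 2692 km = 2.692×10⁶ m.
r₂ = 9394 km = 9.394×10⁶ m.
Transfer ellipse a_t = (r₁ + r₂)/2 = 6.043×10⁶ m.
At r₁: circular v_c1 = √(μ/r₁) = 2861 m/s; transfer-periherm v_p = √[μ(2/r₁ − 1/a_t)] = 3567 m/s.
At r₂: circular v_c2 = √(μ/r₂) = 1531 m/s; transfer-apoherm v_a = √[μ(2/r₂ − 1/a_t)] = 1022 m/s.
Δv₂ = v_c2 − v_a = 509.3 m/s.

Δv ≈ 509 m/s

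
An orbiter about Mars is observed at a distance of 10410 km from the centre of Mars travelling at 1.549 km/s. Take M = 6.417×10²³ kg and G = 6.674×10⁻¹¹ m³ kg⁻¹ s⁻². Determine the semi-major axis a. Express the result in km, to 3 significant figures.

a ≈ 7350 km

μ = GM = 6.674×10⁻¹¹ × 6.417×10²³ = 4.283×10¹³ m³/s².
r = 1.041×10⁷ m.
Specific orbital energy ε = v²/2 − μ/r = (1549)²/2 − 4.283×10¹³/1.041×10⁷ = -2.914×10⁶ J/kg.
Since ε = −μ/(2a), a = −μ/(2ε) = 7.348×10⁶ m = 7347.7 km.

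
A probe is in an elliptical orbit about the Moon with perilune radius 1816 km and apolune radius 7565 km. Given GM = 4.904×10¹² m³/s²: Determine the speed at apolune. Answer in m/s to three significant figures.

v ≈ 501 m/s

Semi-major axis a = (r_p + r_a)/2 = 4690.5 km = 4.690×10⁶ m.
Vis-viva: v² = μ(2/r − 1/a) = 4.904×10¹² × (2.644×10⁻⁷ − 2.132×10⁻⁷) = 2.510×10⁵ m²/s².
v = 501.0 m/s.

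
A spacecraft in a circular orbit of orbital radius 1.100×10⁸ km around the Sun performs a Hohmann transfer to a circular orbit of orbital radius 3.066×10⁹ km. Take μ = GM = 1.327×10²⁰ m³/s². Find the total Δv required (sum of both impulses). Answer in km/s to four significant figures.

Δv_total ≈ 18.38 km/s

r₁ = 1.100×10⁸ km = 1.100×10¹¹ m.
r₂ = 3.066×10⁹ km = 3.066×10¹² m.
Transfer ellipse a_t = (r₁ + r₂)/2 = 1.588×10¹² m.
At r₁: circular v_c1 = √(μ/r₁) = 34730 m/s; transfer-perihelion v_p = √[μ(2/r₁ − 1/a_t)] = 48260 m/s.
Δv₁ = v_p − v_c1 = 13530 m/s.
At r₂: circular v_c2 = √(μ/r₂) = 6579 m/s; transfer-aphelion v_a = √[μ(2/r₂ − 1/a_t)] = 1731 m/s.
Δv₂ = v_c2 − v_a = 4847 m/s.
Total Δv = Δv₁ + Δv₂ = 18380 m/s = 18.38 km/s.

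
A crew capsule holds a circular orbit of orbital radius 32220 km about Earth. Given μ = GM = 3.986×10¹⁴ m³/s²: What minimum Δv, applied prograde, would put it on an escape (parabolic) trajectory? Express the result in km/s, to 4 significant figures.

r = 32220 km = 3.222×10⁷ m.
Circular speed v_c = √(μ/r) = 3517 m/s.
Escape speed v_esc = √(2μ/r) = √2 × v_c = 4974 m/s.
Δv = v_esc − v_c = 1457 m/s = 1.457 km/s.

Δv ≈ 1.457 km/s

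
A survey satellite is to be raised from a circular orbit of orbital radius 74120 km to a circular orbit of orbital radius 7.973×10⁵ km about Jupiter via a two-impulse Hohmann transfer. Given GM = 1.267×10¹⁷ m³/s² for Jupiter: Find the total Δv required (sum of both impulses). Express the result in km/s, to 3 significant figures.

r₁ = 74120 km = 7.412×10⁷ m.
r₂ = 7.973×10⁵ km = 7.973×10⁸ m.
Transfer ellipse a_t = (r₁ + r₂)/2 = 4.357×10⁸ m.
At r₁: circular v_c1 = √(μ/r₁) = 41340 m/s; transfer-perijove v_p = √[μ(2/r₁ − 1/a_t)] = 55930 m/s.
Δv₁ = v_p − v_c1 = 14580 m/s.
At r₂: circular v_c2 = √(μ/r₂) = 12610 m/s; transfer-apojove v_a = √[μ(2/r₂ − 1/a_t)] = 5199 m/s.
Δv₂ = v_c2 − v_a = 7407 m/s.
Total Δv = Δv₁ + Δv₂ = 21990 m/s = 21.99 km/s.

Δv_total ≈ 22.0 km/s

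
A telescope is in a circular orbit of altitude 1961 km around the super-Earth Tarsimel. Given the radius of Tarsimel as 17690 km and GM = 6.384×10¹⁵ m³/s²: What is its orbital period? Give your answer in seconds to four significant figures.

r = 17690 + 1961 = 19651 km = 1.9651×10⁷ m.
Kepler's third law: T = 2π√(r³/μ) = 2π√((1.965×10⁷)³ / 6.384×10¹⁵).
r³/μ = 1.189×10⁶ s², so T = 2π × 1.090×10³ = 6.850×10³ s.

T ≈ 6850 seconds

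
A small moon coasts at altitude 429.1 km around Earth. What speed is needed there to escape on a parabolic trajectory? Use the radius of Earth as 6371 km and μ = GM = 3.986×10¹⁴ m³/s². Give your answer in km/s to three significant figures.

r = 6371 + 429.1 = 6800.1 km = 6.8001×10⁶ m.
Escape speed v_esc = √(2μ/r) = √(2 × 3.986×10¹⁴ / 6.800×10⁶) = √(1.172×10⁸) = 10830 m/s.
= 10.83 km/s.

v_esc ≈ 10.8 km/s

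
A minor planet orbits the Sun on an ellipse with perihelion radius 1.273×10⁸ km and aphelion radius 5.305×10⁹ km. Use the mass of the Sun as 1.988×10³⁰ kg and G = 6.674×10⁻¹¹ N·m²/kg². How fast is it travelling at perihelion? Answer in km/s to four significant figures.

v ≈ 45.12 km/s

μ = GM = 6.674×10⁻¹¹ × 1.988×10³⁰ = 1.327×10²⁰ m³/s².
Semi-major axis a = (r_p + r_a)/2 = 2.7162×10⁹ km = 2.716×10¹² m.
Vis-viva: v² = μ(2/r − 1/a) = 1.327×10²⁰ × (1.571×10⁻¹¹ − 3.682×10⁻¹³) = 2.036×10⁹ m²/s².
v = 45120 m/s = 45.12 km/s.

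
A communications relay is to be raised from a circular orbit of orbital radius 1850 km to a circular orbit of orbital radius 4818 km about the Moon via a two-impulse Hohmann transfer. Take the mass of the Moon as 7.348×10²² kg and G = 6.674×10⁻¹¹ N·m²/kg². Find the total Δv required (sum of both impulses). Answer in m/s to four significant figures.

μ = GM = 6.674×10⁻¹¹ × 7.348×10²² = 4.904×10¹² m³/s².
r₁ = 1850 km = 1.850×10⁶ m.
r₂ = 4818 km = 4.818×10⁶ m.
Transfer ellipse a_t = (r₁ + r₂)/2 = 3.334×10⁶ m.
At r₁: circular v_c1 = √(μ/r₁) = 1628 m/s; transfer-perilune v_p = √[μ(2/r₁ − 1/a_t)] = 1957 m/s.
Δv₁ = v_p − v_c1 = 329.1 m/s.
At r₂: circular v_c2 = √(μ/r₂) = 1009 m/s; transfer-apolune v_a = √[μ(2/r₂ − 1/a_t)] = 751.5 m/s.
Δv₂ = v_c2 − v_a = 257.4 m/s.
Total Δv = Δv₁ + Δv₂ = 586.5 m/s.

Δv_total ≈ 586.5 m/s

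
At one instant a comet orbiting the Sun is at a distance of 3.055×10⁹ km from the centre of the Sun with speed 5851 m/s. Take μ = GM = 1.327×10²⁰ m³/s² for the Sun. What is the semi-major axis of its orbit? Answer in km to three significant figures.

r = 3.055×10¹² m.
Vis-viva rearranged: 1/a = 2/r − v²/μ = 6.547×10⁻¹³ − 2.580×10⁻¹³ = 3.967×10⁻¹³ m⁻¹.
a = 2.521×10¹² m = 2.5209×10⁹ km.

a ≈ 2.52×10⁹ km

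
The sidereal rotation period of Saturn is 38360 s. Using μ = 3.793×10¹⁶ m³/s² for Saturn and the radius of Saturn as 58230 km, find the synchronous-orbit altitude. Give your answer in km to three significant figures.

A synchronous orbit has period T, so by Kepler's third law a = (μT²/4π²)^(1/3).
μT²/4π² = 3.793×10¹⁶ × (3.836×10⁴)² / 39.48 = 1.414×10²⁴ m³.
a = 1.122×10⁸ m = 1.1223×10⁵ km.
Altitude h = a − R = 1.1223×10⁵ − 58230 = 54005 km.

h_sync ≈ 54000 km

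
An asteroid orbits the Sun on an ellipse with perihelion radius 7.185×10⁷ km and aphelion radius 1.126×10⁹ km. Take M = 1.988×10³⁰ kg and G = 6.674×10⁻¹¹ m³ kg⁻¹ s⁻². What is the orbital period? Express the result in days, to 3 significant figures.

μ = GM = 6.674×10⁻¹¹ × 1.988×10³⁰ = 1.327×10²⁰ m³/s².
Semi-major axis a = (r_p + r_a)/2 = (7.1850×10⁷ + 1.1260×10⁹)/2 = 5.9892×10⁸ km = 5.989×10¹¹ m.
By Kepler's third law T = 2π√(a³/μ) = 2π × 4.024×10⁷ = 2.528×10⁸ s.
= 2926 days.

T ≈ 2930 days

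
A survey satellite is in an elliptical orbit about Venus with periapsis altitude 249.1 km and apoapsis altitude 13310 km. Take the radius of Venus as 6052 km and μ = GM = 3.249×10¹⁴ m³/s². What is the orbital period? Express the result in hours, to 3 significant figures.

r_p = 6052 + 249.1 = 6301.1 km = 6.3011×10⁶ m.
r_a = 6052 + 13310 = 19362 km = 1.9362×10⁷ m.
Semi-major axis a = (r_p + r_a)/2 = (6301.1 + 19362)/2 = 12832 km = 1.283×10⁷ m.
By Kepler's third law T = 2π√(a³/μ) = 2π × 2.550×10³ = 1.602×10⁴ s.
= 4.451 hours.

T ≈ 4.45 hours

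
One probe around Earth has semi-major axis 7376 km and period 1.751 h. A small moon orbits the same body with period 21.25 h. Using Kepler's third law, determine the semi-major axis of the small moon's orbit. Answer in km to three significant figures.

a₂ ≈ 39000 km

Kepler's third law: a³ ∝ T², so a₂ = a₁ (T₂/T₁)^(2/3).
T₂/T₁ = 12.14, (T₂/T₁)^(2/3) = 5.281.
a₂ = 7376 × 5.281 = 38950 km.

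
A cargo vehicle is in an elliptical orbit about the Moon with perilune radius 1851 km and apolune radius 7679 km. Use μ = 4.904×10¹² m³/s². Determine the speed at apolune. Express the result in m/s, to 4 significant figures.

Semi-major axis a = (r_p + r_a)/2 = 4765.0 km = 4.765×10⁶ m.
Vis-viva: v² = μ(2/r − 1/a) = 4.904×10¹² × (2.605×10⁻⁷ − 2.099×10⁻⁷) = 2.481×10⁵ m²/s².
v = 498.1 m/s.

v ≈ 498.1 m/s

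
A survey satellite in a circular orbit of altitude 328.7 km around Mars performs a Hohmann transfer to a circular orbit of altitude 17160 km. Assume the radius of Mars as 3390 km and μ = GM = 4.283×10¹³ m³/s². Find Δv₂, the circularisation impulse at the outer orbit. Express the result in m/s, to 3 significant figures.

Δv ≈ 644 m/s

r₁ = 3390 + 328.7 = 3718.7 km = 3.7187×10⁶ m.
r₂ = 3390 + 17160 = 20550 km = 2.0550×10⁷ m.
Transfer ellipse a_t = (r₁ + r₂)/2 = 1.213×10⁷ m.
At r₁: circular v_c1 = √(μ/r₁) = 3394 m/s; transfer-periapsis v_p = √[μ(2/r₁ − 1/a_t)] = 4416 m/s.
At r₂: circular v_c2 = √(μ/r₂) = 1444 m/s; transfer-apoapsis v_a = √[μ(2/r₂ − 1/a_t)] = 799.2 m/s.
Δv₂ = v_c2 − v_a = 644.5 m/s.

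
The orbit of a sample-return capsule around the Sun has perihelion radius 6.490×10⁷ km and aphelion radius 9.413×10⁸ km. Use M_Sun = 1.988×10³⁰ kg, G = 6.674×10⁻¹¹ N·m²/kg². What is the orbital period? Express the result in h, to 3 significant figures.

T ≈ 54100 h

μ = GM = 6.674×10⁻¹¹ × 1.988×10³⁰ = 1.327×10²⁰ m³/s².
Semi-major axis a = (r_p + r_a)/2 = (6.4900×10⁷ + 9.4130×10⁸)/2 = 5.0310×10⁸ km = 5.031×10¹¹ m.
By Kepler's third law T = 2π√(a³/μ) = 2π × 3.098×10⁷ = 1.947×10⁸ s.
= 54070 h.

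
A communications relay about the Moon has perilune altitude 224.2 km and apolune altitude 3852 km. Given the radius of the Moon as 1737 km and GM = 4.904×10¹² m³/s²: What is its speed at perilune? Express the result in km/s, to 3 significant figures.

r_p = 1737 + 224.2 = 1961.2 km = 1.9612×10⁶ m.
r_a = 1737 + 3852 = 5589.0 km = 5.5890×10⁶ m.
Semi-major axis a = (r_p + r_a)/2 = 3775.1 km = 3.775×10⁶ m.
Vis-viva: v² = μ(2/r − 1/a) = 4.904×10¹² × (1.020×10⁻⁶ − 2.649×10⁻⁷) = 3.702×10⁶ m²/s².
v = 1924 m/s = 1.924 km/s.

v ≈ 1.92 km/s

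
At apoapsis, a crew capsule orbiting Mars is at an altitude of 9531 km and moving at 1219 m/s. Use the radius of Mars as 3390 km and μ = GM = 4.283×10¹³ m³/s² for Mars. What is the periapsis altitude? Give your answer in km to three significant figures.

r_a = 3390 + 9531 = 12921 km = 1.292×10⁷ m.
Specific energy ε = v²/2 − μ/r = -2.572×10⁶ J/kg, so a = −μ/(2ε) = 8.327×10⁶ m.
The apsides satisfy r_p + r_a = 2a, so the periapsis radius is 2a − r_a = 3.733×10⁶ m = 3732.8 km.
Periapsis altitude = 3732.8 − 3390 = 342.85 km.

periapsis altitude ≈ 343 km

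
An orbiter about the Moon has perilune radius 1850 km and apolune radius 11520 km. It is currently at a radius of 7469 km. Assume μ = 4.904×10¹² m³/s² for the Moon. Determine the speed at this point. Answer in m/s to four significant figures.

v ≈ 761.3 m/s

Semi-major axis a = (r_p + r_a)/2 = 6685.0 km = 6.685×10⁶ m.
Vis-viva: v² = μ(2/r − 1/a) = 4.904×10¹² × (2.678×10⁻⁷ − 1.496×10⁻⁷) = 5.796×10⁵ m²/s².
v = 761.3 m/s.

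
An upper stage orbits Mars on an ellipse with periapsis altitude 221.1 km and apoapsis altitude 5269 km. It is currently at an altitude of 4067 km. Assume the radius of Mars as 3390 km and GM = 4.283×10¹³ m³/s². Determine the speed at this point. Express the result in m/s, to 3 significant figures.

r_p = 3390 + 221.1 = 3611.1 km = 3.6111×10⁶ m.
r_a = 3390 + 5269 = 8659.0 km = 8.6590×10⁶ m.
r = 3390 + 4067 = 7457.0 km = 7.457×10⁶ m.
Semi-major axis a = (r_p + r_a)/2 = 6135.1 km = 6.135×10⁶ m.
Vis-viva: v² = μ(2/r − 1/a) = 4.283×10¹³ × (2.682×10⁻⁷ − 1.630×10⁻⁷) = 4.506×10⁶ m²/s².
v = 2123 m/s.

v ≈ 2120 m/s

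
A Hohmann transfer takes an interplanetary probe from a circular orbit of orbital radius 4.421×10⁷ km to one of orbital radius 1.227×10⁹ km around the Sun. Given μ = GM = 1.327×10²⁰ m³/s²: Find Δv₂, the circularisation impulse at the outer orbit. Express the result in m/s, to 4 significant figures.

r₁ = 4.421×10⁷ km = 4.421×10¹⁰ m.
r₂ = 1.227×10⁹ km = 1.227×10¹² m.
Transfer ellipse a_t = (r₁ + r₂)/2 = 6.356×10¹¹ m.
At r₁: circular v_c1 = √(μ/r₁) = 54790 m/s; transfer-perihelion v_p = √[μ(2/r₁ − 1/a_t)] = 76120 m/s.
At r₂: circular v_c2 = √(μ/r₂) = 10400 m/s; transfer-aphelion v_a = √[μ(2/r₂ − 1/a_t)] = 2743 m/s.
Δv₂ = v_c2 − v_a = 7657 m/s.

Δv ≈ 7657 m/s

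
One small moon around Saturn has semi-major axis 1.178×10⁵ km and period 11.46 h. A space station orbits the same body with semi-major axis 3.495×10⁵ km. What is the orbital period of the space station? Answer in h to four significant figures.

Kepler's third law: T² ∝ a³, so T₂ = T₁ (a₂/a₁)^(3/2).
a₂/a₁ = 2.967, (a₂/a₁)^(3/2) = 5.110.
T₂ = 11.46 × 5.110 = 58.56 h.

T₂ ≈ 58.56 h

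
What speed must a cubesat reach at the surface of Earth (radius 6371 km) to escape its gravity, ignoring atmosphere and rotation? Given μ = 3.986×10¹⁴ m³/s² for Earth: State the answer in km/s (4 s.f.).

r = R = 6.371×10⁶ m.
Escape speed v_esc = √(2μ/r) = √(2 × 3.986×10¹⁴ / 6.371×10⁶) = √(1.251×10⁸) = 11190 m/s.
= 11.19 km/s.

v_esc ≈ 11.19 km/s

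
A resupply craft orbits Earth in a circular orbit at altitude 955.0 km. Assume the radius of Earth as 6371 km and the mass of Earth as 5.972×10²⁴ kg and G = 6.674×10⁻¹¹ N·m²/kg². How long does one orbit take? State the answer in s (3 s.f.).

μ = GM = 6.674×10⁻¹¹ × 5.972×10²⁴ = 3.986×10¹⁴ m³/s².
r = 6371 + 955.0 = 7326.0 km = 7.3260×10⁶ m.
Kepler's third law: T = 2π√(r³/μ) = 2π√((7.326×10⁶)³ / 3.986×10¹⁴).
r³/μ = 9.865×10⁵ s², so T = 2π × 9.932×10² = 6.241×10³ s.

T ≈ 6240 s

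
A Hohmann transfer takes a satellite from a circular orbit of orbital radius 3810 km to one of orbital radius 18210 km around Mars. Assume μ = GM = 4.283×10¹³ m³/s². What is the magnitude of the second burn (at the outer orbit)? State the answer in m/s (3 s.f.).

Δv ≈ 631 m/s

r₁ = 3810 km = 3.810×10⁶ m.
r₂ = 18210 km = 1.821×10⁷ m.
Transfer ellipse a_t = (r₁ + r₂)/2 = 1.101×10⁷ m.
At r₁: circular v_c1 = √(μ/r₁) = 3353 m/s; transfer-periapsis v_p = √[μ(2/r₁ − 1/a_t)] = 4312 m/s.
At r₂: circular v_c2 = √(μ/r₂) = 1534 m/s; transfer-apoapsis v_a = √[μ(2/r₂ − 1/a_t)] = 902.2 m/s.
Δv₂ = v_c2 − v_a = 631.5 m/s.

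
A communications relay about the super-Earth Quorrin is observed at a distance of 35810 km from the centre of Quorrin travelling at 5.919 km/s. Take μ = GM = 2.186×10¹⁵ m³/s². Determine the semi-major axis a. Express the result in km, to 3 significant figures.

a ≈ 25100 km

r = 3.581×10⁷ m.
Vis-viva rearranged: 1/a = 2/r − v²/μ = 5.585×10⁻⁸ − 1.603×10⁻⁸ = 3.982×10⁻⁸ m⁻¹.
a = 2.511×10⁷ m = 25111 km.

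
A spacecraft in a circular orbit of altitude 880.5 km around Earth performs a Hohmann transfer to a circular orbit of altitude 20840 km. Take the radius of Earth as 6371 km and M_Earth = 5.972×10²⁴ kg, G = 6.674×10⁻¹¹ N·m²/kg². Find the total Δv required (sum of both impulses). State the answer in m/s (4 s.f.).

Δv_total ≈ 3247 m/s

μ = GM = 6.674×10⁻¹¹ × 5.972×10²⁴ = 3.986×10¹⁴ m³/s².
r₁ = 6371 + 880.5 = 7251.5 km = 7.2515×10⁶ m.
r₂ = 6371 + 20840 = 27211 km = 2.7211×10⁷ m.
Transfer ellipse a_t = (r₁ + r₂)/2 = 1.723×10⁷ m.
At r₁: circular v_c1 = √(μ/r₁) = 7414 m/s; transfer-perigee v_p = √[μ(2/r₁ − 1/a_t)] = 9317 m/s.
Δv₁ = v_p − v_c1 = 1903 m/s.
At r₂: circular v_c2 = √(μ/r₂) = 3827 m/s; transfer-apogee v_a = √[μ(2/r₂ − 1/a_t)] = 2483 m/s.
Δv₂ = v_c2 − v_a = 1344 m/s.
Total Δv = Δv₁ + Δv₂ = 3247 m/s.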